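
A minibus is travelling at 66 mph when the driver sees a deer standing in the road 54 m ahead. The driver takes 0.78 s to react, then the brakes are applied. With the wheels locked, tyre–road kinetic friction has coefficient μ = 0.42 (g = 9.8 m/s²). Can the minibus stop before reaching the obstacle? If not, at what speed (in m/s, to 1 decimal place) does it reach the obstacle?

66 mph × 0.44704 = 29.5046 m/s.
a = μg = 0.42 × 9.8 = 4.116 m/s².
Reaction distance = 29.5046 × 0.78 = 23.014 m.
Braking distance needed to stop: v²/(2a) = 870.521 / 8.232 = 105.748 m, so total needed = 23.014 + 105.748 = 128.762 m > 54 m — it cannot stop.
Distance remaining when braking begins: 54 − 23.014 = 30.986 m.
v² = v₀² − 2a·d = 870.521 − 2 × 4.116 × 30.986 = 615.444 m²/s².
v = √615.444 = 24.808 m/s.

No — it strikes the obstacle at 24.8 m/s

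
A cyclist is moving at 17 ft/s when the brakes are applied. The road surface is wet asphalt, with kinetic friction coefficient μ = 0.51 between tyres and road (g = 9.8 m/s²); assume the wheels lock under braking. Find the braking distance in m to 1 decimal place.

17 ft/s × 0.3048 = 5.1816 m/s.
a = μg = 0.51 × 9.8 = 4.998 m/s².
Braking distance = v²/(2a) = 5.1816² / (2 × 4.998) = 26.849 / 9.996 = 2.686 m.

Braking distance ≈ 2.7 m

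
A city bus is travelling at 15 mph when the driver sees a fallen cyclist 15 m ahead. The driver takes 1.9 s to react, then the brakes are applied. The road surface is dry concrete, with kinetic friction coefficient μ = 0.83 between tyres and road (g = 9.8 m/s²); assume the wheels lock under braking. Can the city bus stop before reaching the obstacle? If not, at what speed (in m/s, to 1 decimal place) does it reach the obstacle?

15 mph × 0.44704 = 6.7056 m/s.
a = μg = 0.83 × 9.8 = 8.134 m/s².
Reaction distance = 6.7056 × 1.9 = 12.741 m.
Braking distance needed to stop: v²/(2a) = 44.965 / 16.268 = 2.764 m, so total needed = 12.741 + 2.764 = 15.505 m > 15 m — it cannot stop.
Distance remaining when braking begins: 15 − 12.741 = 2.259 m.
v² = v₀² − 2a·d = 44.965 − 2 × 8.134 × 2.259 = 8.216 m²/s².
v = √8.216 = 2.866 m/s.

No — it strikes the obstacle at 2.9 m/s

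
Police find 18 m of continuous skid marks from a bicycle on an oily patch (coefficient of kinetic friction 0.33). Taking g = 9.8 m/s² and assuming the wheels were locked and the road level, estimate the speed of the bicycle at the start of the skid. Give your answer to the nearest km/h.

Initial speed ≈ 39 km/h

Deceleration a = μg = 0.33 × 9.8 = 3.234 m/s².
v = √(2a·d) = √(2 × 3.234 × 18) = √116.424 = 10.7900 m/s.
= 10.7900 × 3.6 = 38.844 km/h.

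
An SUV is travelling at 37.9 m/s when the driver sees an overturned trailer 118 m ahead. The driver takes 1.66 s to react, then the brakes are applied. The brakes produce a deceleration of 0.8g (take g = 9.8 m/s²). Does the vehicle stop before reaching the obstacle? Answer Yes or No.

a = 0.8 × 9.8 = 7.840 m/s².
Reaction distance = 37.9000 × 1.66 = 62.914 m.
Braking distance = v²/(2a) = 1436.410 / 15.680 = 91.608 m.
Total stopping distance = 62.914 + 91.608 = 154.522 m, vs 118 m available — it cannot stop in time and overshoots by 154.522 − 118 = 36.522 m.

No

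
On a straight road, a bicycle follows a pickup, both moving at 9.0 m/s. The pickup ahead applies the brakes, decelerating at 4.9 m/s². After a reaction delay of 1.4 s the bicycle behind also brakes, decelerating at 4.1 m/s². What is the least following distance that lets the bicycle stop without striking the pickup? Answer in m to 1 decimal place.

Minimum gap ≈ 14.2 m

Leader travels v²/(2a_L) = 81.000 / 9.800 = 8.265 m before stopping.
Follower covers v·t_r = 9.0000 × 1.4 = 12.600 m while reacting, then v²/(2a_F) = 81.000 / 8.200 = 9.878 m while braking, for a total of 12.600 + 9.878 = 22.478 m.
Since a_F ≤ a_L and the follower starts braking later, the follower is never slower than the leader, so the closest approach is when both have stopped.
Minimum gap = 22.478 − 8.265 = 14.213 m.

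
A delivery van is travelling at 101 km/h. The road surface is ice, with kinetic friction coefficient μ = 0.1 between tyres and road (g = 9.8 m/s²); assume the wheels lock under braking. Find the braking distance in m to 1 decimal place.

101 km/h ÷ 3.6 = 28.0556 m/s.
a = μg = 0.1 × 9.8 = 0.980 m/s².
Braking distance = v²/(2a) = 28.0556² / (2 × 0.980) = 787.117 / 1.960 = 401.590 m.

Braking distance ≈ 401.6 m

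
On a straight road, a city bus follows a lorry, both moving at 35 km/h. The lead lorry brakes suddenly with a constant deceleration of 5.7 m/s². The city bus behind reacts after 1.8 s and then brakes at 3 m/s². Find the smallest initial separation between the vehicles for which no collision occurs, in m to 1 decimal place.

Minimum gap ≈ 25.0 m

35 km/h ÷ 3.6 = 9.7222 m/s.
Leader travels v²/(2a_L) = 94.521 / 11.400 = 8.291 m before stopping.
Follower covers v·t_r = 9.7222 × 1.8 = 17.500 m while reacting, then v²/(2a_F) = 94.521 / 6.000 = 15.754 m while braking, for a total of 17.500 + 15.754 = 33.254 m.
Since a_F ≤ a_L and the follower starts braking later, the follower is never slower than the leader, so the closest approach is when both have stopped.
Minimum gap = 33.254 − 8.291 = 24.963 m.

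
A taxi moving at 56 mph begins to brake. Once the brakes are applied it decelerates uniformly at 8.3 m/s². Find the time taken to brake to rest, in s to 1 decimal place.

Braking time ≈ 3.0 s

56 mph × 0.44704 = 25.0342 m/s.
Braking time = v/a = 25.0342 / 8.300 = 3.016 s.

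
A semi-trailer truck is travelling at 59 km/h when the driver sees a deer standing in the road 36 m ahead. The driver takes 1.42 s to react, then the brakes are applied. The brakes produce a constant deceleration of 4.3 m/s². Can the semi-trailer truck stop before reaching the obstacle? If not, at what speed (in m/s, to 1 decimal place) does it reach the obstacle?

59 km/h ÷ 3.6 = 16.3889 m/s.
Reaction distance = 16.3889 × 1.42 = 23.272 m.
Braking distance needed to stop: v²/(2a) = 268.596 / 8.600 = 31.232 m, so total needed = 23.272 + 31.232 = 54.504 m > 36 m — it cannot stop.
Distance remaining when braking begins: 36 − 23.272 = 12.728 m.
v² = v₀² − 2a·d = 268.596 − 2 × 4.300 × 12.728 = 159.135 m²/s².
v = √159.135 = 12.615 m/s.

No — it strikes the obstacle at 12.6 m/s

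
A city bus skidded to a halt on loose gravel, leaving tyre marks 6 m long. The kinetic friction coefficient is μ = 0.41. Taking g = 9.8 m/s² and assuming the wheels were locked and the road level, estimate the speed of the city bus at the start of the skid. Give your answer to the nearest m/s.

Deceleration a = μg = 0.41 × 9.8 = 4.018 m/s².
v = √(2a·d) = √(2 × 4.018 × 6) = √48.216 = 6.9438 m/s.

Initial speed ≈ 7 m/s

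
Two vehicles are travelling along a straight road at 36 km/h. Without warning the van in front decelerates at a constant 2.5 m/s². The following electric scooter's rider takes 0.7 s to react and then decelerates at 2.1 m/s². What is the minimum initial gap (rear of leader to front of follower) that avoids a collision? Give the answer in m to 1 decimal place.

Minimum gap ≈ 10.8 m

36 km/h ÷ 3.6 = 10.0000 m/s.
Leader travels v²/(2a_L) = 100.000 / 5.000 = 20.000 m before stopping.
Follower covers v·t_r = 10.0000 × 0.7 = 7.000 m while reacting, then v²/(2a_F) = 100.000 / 4.200 = 23.810 m while braking, for a total of 7.000 + 23.810 = 30.810 m.
Since a_F ≤ a_L and the follower starts braking later, the follower is never slower than the leader, so the closest approach is when both have stopped.
Minimum gap = 30.810 − 20.000 = 10.810 m.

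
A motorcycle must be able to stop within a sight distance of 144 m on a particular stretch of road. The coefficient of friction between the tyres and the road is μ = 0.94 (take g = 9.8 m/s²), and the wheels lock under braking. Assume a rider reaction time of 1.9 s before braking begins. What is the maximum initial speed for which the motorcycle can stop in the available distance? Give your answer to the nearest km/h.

Maximum speed ≈ 133 km/h

a = μg = 0.94 × 9.8 = 9.212 m/s².
Stopping distance: v·t_r + v²/(2a) = 144 with t_r = 1.9 s and a = 9.212 m/s².
So v² + 35.006 v − 2653.06 = 0.
Positive root: v = −a·t_r + √((a·t_r)² + 2a·d) = −17.503 + √(306.355 + 2653.06) = 36.8975 m/s.
36.8975 m/s × 3.6 = 132.831 km/h.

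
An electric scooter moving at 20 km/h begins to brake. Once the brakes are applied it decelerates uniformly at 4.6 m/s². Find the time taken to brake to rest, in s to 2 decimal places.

20 km/h ÷ 3.6 = 5.5556 m/s.
Braking time = v/a = 5.5556 / 4.600 = 1.208 s.

Braking time ≈ 1.21 s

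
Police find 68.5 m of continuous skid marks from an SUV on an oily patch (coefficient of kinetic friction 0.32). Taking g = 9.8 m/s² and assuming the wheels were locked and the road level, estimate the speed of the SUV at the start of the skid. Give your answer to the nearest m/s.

Initial speed ≈ 21 m/s

Deceleration a = μg = 0.32 × 9.8 = 3.136 m/s².
v = √(2a·d) = √(2 × 3.136 × 68.5) = √429.632 = 20.7276 m/s.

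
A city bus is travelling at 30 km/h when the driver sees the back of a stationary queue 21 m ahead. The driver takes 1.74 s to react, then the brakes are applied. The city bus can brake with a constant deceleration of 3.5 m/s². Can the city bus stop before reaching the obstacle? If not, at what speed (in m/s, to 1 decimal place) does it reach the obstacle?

No — it strikes the obstacle at 4.9 m/s

30 km/h ÷ 3.6 = 8.3333 m/s.
Reaction distance = 8.3333 × 1.74 = 14.500 m.
Braking distance needed to stop: v²/(2a) = 69.444 / 7.000 = 9.921 m, so total needed = 14.500 + 9.921 = 24.421 m > 21 m — it cannot stop.
Distance remaining when braking begins: 21 − 14.500 = 6.500 m.
v² = v₀² − 2a·d = 69.444 − 2 × 3.500 × 6.500 = 23.944 m²/s².
v = √23.944 = 4.893 m/s.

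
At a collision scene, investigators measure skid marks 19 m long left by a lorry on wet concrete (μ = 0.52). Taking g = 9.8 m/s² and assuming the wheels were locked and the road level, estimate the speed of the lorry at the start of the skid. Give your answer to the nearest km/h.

Initial speed ≈ 50 km/h

Deceleration a = μg = 0.52 × 9.8 = 5.096 m/s².
v = √(2a·d) = √(2 × 5.096 × 19) = √193.648 = 13.9157 m/s.
= 13.9157 × 3.6 = 50.097 km/h.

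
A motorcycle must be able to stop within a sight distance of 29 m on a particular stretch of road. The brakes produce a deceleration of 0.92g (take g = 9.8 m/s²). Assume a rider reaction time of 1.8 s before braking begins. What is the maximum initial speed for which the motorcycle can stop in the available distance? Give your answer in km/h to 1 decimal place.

Maximum speed ≈ 42.5 km/h

a = 0.92 × 9.8 = 9.016 m/s².
Stopping distance: v·t_r + v²/(2a) = 29 with t_r = 1.8 s and a = 9.016 m/s².
So v² + 32.458 v − 522.93 = 0.
Positive root: v = −a·t_r + √((a·t_r)² + 2a·d) = −16.229 + √(263.380 + 522.93) = 11.8122 m/s.
11.8122 m/s × 3.6 = 42.524 km/h.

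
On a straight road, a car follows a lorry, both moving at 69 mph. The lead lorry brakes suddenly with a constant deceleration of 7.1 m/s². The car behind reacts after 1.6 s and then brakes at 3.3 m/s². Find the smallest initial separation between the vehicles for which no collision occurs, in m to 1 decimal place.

Minimum gap ≈ 126.5 m

69 mph × 0.44704 = 30.8458 m/s.
Leader travels v²/(2a_L) = 951.463 / 14.200 = 67.004 m before stopping.
Follower covers v·t_r = 30.8458 × 1.6 = 49.353 m while reacting, then v²/(2a_F) = 951.463 / 6.600 = 144.161 m while braking, for a total of 49.353 + 144.161 = 193.514 m.
Since a_F ≤ a_L and the follower starts braking later, the follower is never slower than the leader, so the closest approach is when both have stopped.
Minimum gap = 193.514 − 67.004 = 126.510 m.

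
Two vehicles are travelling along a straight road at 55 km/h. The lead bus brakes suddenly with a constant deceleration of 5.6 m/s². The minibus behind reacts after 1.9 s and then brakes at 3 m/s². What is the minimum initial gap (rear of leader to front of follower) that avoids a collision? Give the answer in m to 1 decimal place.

55 km/h ÷ 3.6 = 15.2778 m/s.
Leader travels v²/(2a_L) = 233.411 / 11.200 = 20.840 m before stopping.
Follower covers v·t_r = 15.2778 × 1.9 = 29.028 m while reacting, then v²/(2a_F) = 233.411 / 6.000 = 38.902 m while braking, for a total of 29.028 + 38.902 = 67.930 m.
Since a_F ≤ a_L and the follower starts braking later, the follower is never slower than the leader, so the closest approach is when both have stopped.
Minimum gap = 67.930 − 20.840 = 47.090 m.

Minimum gap ≈ 47.1 m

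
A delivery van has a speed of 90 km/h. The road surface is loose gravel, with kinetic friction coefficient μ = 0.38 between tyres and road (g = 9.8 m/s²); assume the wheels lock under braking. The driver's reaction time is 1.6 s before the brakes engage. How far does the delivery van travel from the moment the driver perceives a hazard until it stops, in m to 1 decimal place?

Total stopping distance ≈ 123.9 m

90 km/h ÷ 3.6 = 25.0000 m/s.
a = μg = 0.38 × 9.8 = 3.724 m/s².
Reaction distance = v·t_r = 25.0000 × 1.6 = 40.000 m.
Braking distance = v²/(2a) = 25.0000² / (2 × 3.724) = 625.000 / 7.448 = 83.915 m.
Total = 40.000 + 83.915 = 123.915 m.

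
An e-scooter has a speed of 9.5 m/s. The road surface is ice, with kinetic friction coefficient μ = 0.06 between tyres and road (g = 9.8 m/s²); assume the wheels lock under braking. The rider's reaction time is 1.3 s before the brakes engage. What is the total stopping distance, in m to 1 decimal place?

Total stopping distance ≈ 89.1 m

a = μg = 0.06 × 9.8 = 0.588 m/s².
Reaction distance = v·t_r = 9.5000 × 1.3 = 12.350 m.
Braking distance = v²/(2a) = 9.5000² / (2 × 0.588) = 90.250 / 1.176 = 76.743 m.
Total = 12.350 + 76.743 = 89.093 m.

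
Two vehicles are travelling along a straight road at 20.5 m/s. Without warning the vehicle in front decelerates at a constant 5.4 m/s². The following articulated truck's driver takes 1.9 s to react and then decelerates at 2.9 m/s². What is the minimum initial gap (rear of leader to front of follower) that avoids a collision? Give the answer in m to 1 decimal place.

Minimum gap ≈ 72.5 m

Leader travels v²/(2a_L) = 420.250 / 10.800 = 38.912 m before stopping.
Follower covers v·t_r = 20.5000 × 1.9 = 38.950 m while reacting, then v²/(2a_F) = 420.250 / 5.800 = 72.457 m while braking, for a total of 38.950 + 72.457 = 111.407 m.
Since a_F ≤ a_L and the follower starts braking later, the follower is never slower than the leader, so the closest approach is when both have stopped.
Minimum gap = 111.407 − 38.912 = 72.495 m.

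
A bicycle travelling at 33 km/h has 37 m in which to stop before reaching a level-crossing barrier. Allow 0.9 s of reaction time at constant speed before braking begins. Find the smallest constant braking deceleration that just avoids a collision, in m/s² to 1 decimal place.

33 km/h ÷ 3.6 = 9.1667 m/s.
Distance covered during reaction = 9.1667 × 0.9 = 8.250 m.
Distance available for braking: 37 − 8.250 = 28.750 m.
v² = 2a·d ⇒ a = v²/(2d) = 9.1667² / (2 × 28.750) = 84.028 / 57.500 = 1.4614 m/s².

Required deceleration ≈ 1.5 m/s²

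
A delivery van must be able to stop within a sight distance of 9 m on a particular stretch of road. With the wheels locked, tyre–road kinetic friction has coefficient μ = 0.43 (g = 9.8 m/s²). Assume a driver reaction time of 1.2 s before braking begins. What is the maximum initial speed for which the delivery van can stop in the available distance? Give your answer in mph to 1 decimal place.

a = μg = 0.43 × 9.8 = 4.214 m/s².
Stopping distance: v·t_r + v²/(2a) = 9 with t_r = 1.2 s and a = 4.214 m/s².
So v² + 10.114 v − 75.85 = 0.
Positive root: v = −a·t_r + √((a·t_r)² + 2a·d) = −5.057 + √(25.573 + 75.85) = 5.0139 m/s.
5.0139 m/s ÷ 0.44704 = 11.216 mph.

Maximum speed ≈ 11.2 mph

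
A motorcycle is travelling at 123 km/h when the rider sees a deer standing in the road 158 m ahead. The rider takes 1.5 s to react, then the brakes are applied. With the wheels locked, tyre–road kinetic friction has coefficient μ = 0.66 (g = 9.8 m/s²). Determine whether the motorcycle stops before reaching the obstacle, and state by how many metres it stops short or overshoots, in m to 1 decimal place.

123 km/h ÷ 3.6 = 34.1667 m/s.
a = μg = 0.66 × 9.8 = 6.468 m/s².
Reaction distance = 34.1667 × 1.5 = 51.250 m.
Braking distance = v²/(2a) = 1167.363 / 12.936 = 90.241 m.
Total stopping distance = 51.250 + 90.241 = 141.491 m, vs 158 m available — it stops with 158 − 141.491 = 16.509 m to spare.

Yes — it stops 16.5 m short of the obstacle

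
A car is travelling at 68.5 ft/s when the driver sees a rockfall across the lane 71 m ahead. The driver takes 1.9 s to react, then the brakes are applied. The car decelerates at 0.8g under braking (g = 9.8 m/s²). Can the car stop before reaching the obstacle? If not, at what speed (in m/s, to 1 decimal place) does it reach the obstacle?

Yes — it stops about 3.5 m short of the obstacle, so it never reaches it

68.5 ft/s × 0.3048 = 20.8788 m/s.
a = 0.8 × 9.8 = 7.840 m/s².
Reaction distance = 20.8788 × 1.9 = 39.670 m.
Braking distance = v²/(2a) = 435.924 / 15.680 = 27.801 m.
Total stopping distance = 39.670 + 27.801 = 67.471 m, vs 71 m available — it stops with 71 − 67.471 = 3.529 m to spare.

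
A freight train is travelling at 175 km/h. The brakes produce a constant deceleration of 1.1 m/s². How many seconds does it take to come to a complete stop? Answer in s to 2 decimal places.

175 km/h ÷ 3.6 = 48.6111 m/s.
Braking time = v/a = 48.6111 / 1.100 = 44.192 s.

Braking time ≈ 44.19 s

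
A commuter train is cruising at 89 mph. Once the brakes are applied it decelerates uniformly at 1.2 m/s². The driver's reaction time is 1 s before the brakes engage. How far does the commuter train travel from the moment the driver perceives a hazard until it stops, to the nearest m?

89 mph × 0.44704 = 39.7866 m/s.
Reaction distance = v·t_r = 39.7866 × 1 = 39.787 m.
Braking distance = v²/(2a) = 39.7866² / (2 × 1.200) = 1582.974 / 2.400 = 659.572 m.
Total = 39.787 + 659.572 = 699.359 m.

Total stopping distance ≈ 699 m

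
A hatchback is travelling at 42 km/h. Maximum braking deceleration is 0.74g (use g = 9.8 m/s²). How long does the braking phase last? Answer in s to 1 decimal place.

42 km/h ÷ 3.6 = 11.6667 m/s.
a = 0.74 × 9.8 = 7.252 m/s².
Braking time = v/a = 11.6667 / 7.252 = 1.609 s.

Braking time ≈ 1.6 s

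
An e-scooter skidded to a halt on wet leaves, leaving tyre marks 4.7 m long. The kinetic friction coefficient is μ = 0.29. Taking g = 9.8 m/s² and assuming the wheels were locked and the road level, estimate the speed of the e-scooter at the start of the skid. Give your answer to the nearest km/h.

Initial speed ≈ 19 km/h

Deceleration a = μg = 0.29 × 9.8 = 2.842 m/s².
v = √(2a·d) = √(2 × 2.842 × 4.7) = √26.715 = 5.1687 m/s.
= 5.1687 × 3.6 = 18.607 km/h.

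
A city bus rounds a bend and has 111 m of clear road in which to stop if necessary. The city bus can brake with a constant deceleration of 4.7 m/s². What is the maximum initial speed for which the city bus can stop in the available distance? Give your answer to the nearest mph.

v²/(2a) = d ⇒ v = √(2 × 4.700 × 111) = √1043.40 = 32.3017 m/s.
32.3017 m/s ÷ 0.44704 = 72.257 mph.

Maximum speed ≈ 72 mph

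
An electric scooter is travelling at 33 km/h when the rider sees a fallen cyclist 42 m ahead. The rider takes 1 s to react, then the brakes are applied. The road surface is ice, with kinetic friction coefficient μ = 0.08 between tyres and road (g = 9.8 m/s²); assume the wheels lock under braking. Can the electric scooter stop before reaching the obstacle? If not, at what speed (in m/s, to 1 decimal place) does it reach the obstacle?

33 km/h ÷ 3.6 = 9.1667 m/s.
a = μg = 0.08 × 9.8 = 0.784 m/s².
Reaction distance = 9.1667 × 1 = 9.167 m.
Braking distance needed to stop: v²/(2a) = 84.028 / 1.568 = 53.589 m, so total needed = 9.167 + 53.589 = 62.756 m > 42 m — it cannot stop.
Distance remaining when braking begins: 42 − 9.167 = 32.833 m.
v² = v₀² − 2a·d = 84.028 − 2 × 0.784 × 32.833 = 32.546 m²/s².
v = √32.546 = 5.705 m/s.

No — it strikes the obstacle at 5.7 m/s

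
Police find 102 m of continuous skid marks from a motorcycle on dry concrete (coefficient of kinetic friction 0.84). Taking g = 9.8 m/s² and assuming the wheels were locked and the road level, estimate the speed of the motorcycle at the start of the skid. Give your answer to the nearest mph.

Deceleration a = μg = 0.84 × 9.8 = 8.232 m/s².
v = √(2a·d) = √(2 × 8.232 × 102) = √1679.328 = 40.9796 m/s.
= 40.9796 ÷ 0.44704 = 91.669 mph.

Initial speed ≈ 92 mph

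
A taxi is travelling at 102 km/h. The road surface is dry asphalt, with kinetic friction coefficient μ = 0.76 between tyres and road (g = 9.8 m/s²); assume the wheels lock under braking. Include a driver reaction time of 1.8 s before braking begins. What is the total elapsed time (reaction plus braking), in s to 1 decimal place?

Total time ≈ 5.6 s

102 km/h ÷ 3.6 = 28.3333 m/s.
a = μg = 0.76 × 9.8 = 7.448 m/s².
Braking time = v/a = 28.3333 / 7.448 = 3.804 s.
Total = 1.8 + 3.804 = 5.604 s.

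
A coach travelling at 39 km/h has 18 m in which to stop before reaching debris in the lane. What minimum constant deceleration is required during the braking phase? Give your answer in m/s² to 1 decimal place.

39 km/h ÷ 3.6 = 10.8333 m/s.
v² = 2a·d ⇒ a = v²/(2d) = 10.8333² / (2 × 18.000) = 117.360 / 36.000 = 3.2600 m/s².

Required deceleration ≈ 3.3 m/s²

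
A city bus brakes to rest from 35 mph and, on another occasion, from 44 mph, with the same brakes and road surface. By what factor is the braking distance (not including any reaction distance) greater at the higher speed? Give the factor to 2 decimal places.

Braking distance d = v²/(2a), so with a fixed, d ∝ v².
Factor = (44/35)² = 1.2571² = 1.5803.

Factor ≈ 1.58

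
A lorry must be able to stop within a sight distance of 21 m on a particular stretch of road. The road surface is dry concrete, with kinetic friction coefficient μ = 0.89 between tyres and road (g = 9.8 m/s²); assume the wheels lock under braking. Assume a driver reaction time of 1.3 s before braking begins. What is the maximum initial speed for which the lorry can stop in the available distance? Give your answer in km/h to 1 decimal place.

a = μg = 0.89 × 9.8 = 8.722 m/s².
Stopping distance: v·t_r + v²/(2a) = 21 with t_r = 1.3 s and a = 8.722 m/s².
So v² + 22.677 v − 366.32 = 0.
Positive root: v = −a·t_r + √((a·t_r)² + 2a·d) = −11.339 + √(128.573 + 366.32) = 10.9072 m/s.
10.9072 m/s × 3.6 = 39.266 km/h.

Maximum speed ≈ 39.3 km/h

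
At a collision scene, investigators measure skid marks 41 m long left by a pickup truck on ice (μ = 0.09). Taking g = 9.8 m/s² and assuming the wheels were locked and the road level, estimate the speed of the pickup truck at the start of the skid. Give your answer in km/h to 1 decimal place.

Deceleration a = μg = 0.09 × 9.8 = 0.882 m/s².
v = √(2a·d) = √(2 × 0.882 × 41) = √72.324 = 8.5044 m/s.
= 8.5044 × 3.6 = 30.616 km/h.

Initial speed ≈ 30.6 km/h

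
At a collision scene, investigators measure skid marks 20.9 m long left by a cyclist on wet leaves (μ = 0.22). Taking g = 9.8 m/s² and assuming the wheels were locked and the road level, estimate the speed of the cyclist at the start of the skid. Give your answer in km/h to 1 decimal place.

Deceleration a = μg = 0.22 × 9.8 = 2.156 m/s².
v = √(2a·d) = √(2 × 2.156 × 20.9) = √90.121 = 9.4932 m/s.
= 9.4932 × 3.6 = 34.176 km/h.

Initial speed ≈ 34.2 km/h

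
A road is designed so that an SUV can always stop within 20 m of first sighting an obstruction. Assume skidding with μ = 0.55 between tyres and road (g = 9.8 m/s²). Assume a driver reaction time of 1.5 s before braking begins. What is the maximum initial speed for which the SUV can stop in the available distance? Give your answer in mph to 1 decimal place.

Maximum speed ≈ 19.4 mph

a = μg = 0.55 × 9.8 = 5.390 m/s².
Stopping distance: v·t_r + v²/(2a) = 20 with t_r = 1.5 s and a = 5.390 m/s².
So v² + 16.170 v − 215.60 = 0.
Positive root: v = −a·t_r + √((a·t_r)² + 2a·d) = −8.085 + √(65.367 + 215.60) = 8.6771 m/s.
8.6771 m/s ÷ 0.44704 = 19.410 mph.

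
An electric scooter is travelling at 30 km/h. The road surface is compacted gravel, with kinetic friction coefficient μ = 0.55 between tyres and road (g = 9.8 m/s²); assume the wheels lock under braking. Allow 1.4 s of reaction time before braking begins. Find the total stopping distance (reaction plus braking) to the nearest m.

Total stopping distance ≈ 18 m

30 km/h ÷ 3.6 = 8.3333 m/s.
a = μg = 0.55 × 9.8 = 5.390 m/s².
Reaction distance = v·t_r = 8.3333 × 1.4 = 11.667 m.
Braking distance = v²/(2a) = 8.3333² / (2 × 5.390) = 69.444 / 10.780 = 6.442 m.
Total = 11.667 + 6.442 = 18.109 m.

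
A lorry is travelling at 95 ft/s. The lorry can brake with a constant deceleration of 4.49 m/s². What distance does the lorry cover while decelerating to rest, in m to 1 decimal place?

95 ft/s × 0.3048 = 28.9560 m/s.
Braking distance = v²/(2a) = 28.9560² / (2 × 4.490) = 838.450 / 8.980 = 93.369 m.

Braking distance ≈ 93.4 m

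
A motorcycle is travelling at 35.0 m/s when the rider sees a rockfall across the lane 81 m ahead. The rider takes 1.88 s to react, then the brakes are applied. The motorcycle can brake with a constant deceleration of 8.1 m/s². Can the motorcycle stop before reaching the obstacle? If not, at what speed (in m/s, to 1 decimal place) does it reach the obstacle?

No — it strikes the obstacle at 31.3 m/s

Reaction distance = 35.0000 × 1.88 = 65.800 m.
Braking distance needed to stop: v²/(2a) = 1225.000 / 16.200 = 75.617 m, so total needed = 65.800 + 75.617 = 141.417 m > 81 m — it cannot stop.
Distance remaining when braking begins: 81 − 65.800 = 15.200 m.
v² = v₀² − 2a·d = 1225.000 − 2 × 8.100 × 15.200 = 978.760 m²/s².
v = √978.760 = 31.285 m/s.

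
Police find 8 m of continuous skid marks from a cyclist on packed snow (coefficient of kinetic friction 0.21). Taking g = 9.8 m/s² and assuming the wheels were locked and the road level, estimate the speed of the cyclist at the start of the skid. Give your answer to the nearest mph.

Deceleration a = μg = 0.21 × 9.8 = 2.058 m/s².
v = √(2a·d) = √(2 × 2.058 × 8) = √32.928 = 5.7383 m/s.
= 5.7383 ÷ 0.44704 = 12.836 mph.

Initial speed ≈ 13 mph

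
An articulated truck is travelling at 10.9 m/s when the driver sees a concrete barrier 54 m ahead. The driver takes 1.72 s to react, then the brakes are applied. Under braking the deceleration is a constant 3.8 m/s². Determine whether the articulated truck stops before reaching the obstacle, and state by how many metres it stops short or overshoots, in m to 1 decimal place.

Yes — it stops 19.6 m short of the obstacle

Reaction distance = 10.9000 × 1.72 = 18.748 m.
Braking distance = v²/(2a) = 118.810 / 7.600 = 15.633 m.
Total stopping distance = 18.748 + 15.633 = 34.381 m, vs 54 m available — it stops with 54 − 34.381 = 19.619 m to spare.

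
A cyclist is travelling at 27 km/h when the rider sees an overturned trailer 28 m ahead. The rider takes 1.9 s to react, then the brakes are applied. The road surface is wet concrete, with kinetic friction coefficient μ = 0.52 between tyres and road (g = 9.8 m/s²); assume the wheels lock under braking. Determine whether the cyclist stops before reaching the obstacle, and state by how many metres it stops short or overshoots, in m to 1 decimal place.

Yes — it stops 8.2 m short of the obstacle

27 km/h ÷ 3.6 = 7.5000 m/s.
a = μg = 0.52 × 9.8 = 5.096 m/s².
Reaction distance = 7.5000 × 1.9 = 14.250 m.
Braking distance = v²/(2a) = 56.250 / 10.192 = 5.519 m.
Total stopping distance = 14.250 + 5.519 = 19.769 m, vs 28 m available — it stops with 28 − 19.769 = 8.231 m to spare.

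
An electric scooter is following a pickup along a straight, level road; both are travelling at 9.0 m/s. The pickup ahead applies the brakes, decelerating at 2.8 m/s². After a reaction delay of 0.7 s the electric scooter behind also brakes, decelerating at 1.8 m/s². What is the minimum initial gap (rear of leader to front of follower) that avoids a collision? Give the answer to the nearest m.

Minimum gap ≈ 14 m

Leader travels v²/(2a_L) = 81.000 / 5.600 = 14.464 m before stopping.
Follower covers v·t_r = 9.0000 × 0.7 = 6.300 m while reacting, then v²/(2a_F) = 81.000 / 3.600 = 22.500 m while braking, for a total of 6.300 + 22.500 = 28.800 m.
Since a_F ≤ a_L and the follower starts braking later, the follower is never slower than the leader, so the closest approach is when both have stopped.
Minimum gap = 28.800 − 14.464 = 14.336 m.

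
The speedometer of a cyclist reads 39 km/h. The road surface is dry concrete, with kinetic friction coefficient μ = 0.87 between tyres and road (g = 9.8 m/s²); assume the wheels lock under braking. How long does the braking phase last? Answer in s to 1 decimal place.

39 km/h ÷ 3.6 = 10.8333 m/s.
a = μg = 0.87 × 9.8 = 8.526 m/s².
Braking time = v/a = 10.8333 / 8.526 = 1.271 s.

Braking time ≈ 1.3 s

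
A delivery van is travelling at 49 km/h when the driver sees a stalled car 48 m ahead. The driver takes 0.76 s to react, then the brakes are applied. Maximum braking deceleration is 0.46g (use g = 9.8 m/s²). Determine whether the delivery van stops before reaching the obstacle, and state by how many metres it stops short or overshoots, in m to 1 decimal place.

49 km/h ÷ 3.6 = 13.6111 m/s.
a = 0.46 × 9.8 = 4.508 m/s².
Reaction distance = 13.6111 × 0.76 = 10.344 m.
Braking distance = v²/(2a) = 185.262 / 9.016 = 20.548 m.
Total stopping distance = 10.344 + 20.548 = 30.892 m, vs 48 m available — it stops with 48 − 30.892 = 17.108 m to spare.

Yes — it stops 17.1 m short of the obstacle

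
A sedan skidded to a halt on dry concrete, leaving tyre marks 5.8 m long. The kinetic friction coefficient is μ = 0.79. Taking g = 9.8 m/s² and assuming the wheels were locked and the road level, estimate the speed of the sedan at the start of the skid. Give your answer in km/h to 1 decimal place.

Deceleration a = μg = 0.79 × 9.8 = 7.742 m/s².
v = √(2a·d) = √(2 × 7.742 × 5.8) = √89.807 = 9.4767 m/s.
= 9.4767 × 3.6 = 34.116 km/h.

Initial speed ≈ 34.1 km/h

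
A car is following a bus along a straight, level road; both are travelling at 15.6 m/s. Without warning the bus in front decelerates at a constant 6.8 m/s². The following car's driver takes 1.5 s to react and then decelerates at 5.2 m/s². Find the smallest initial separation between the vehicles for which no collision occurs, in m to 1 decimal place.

Leader travels v²/(2a_L) = 243.360 / 13.600 = 17.894 m before stopping.
Follower covers v·t_r = 15.6000 × 1.5 = 23.400 m while reacting, then v²/(2a_F) = 243.360 / 10.400 = 23.400 m while braking, for a total of 23.400 + 23.400 = 46.800 m.
Since a_F ≤ a_L and the follower starts braking later, the follower is never slower than the leader, so the closest approach is when both have stopped.
Minimum gap = 46.800 − 17.894 = 28.906 m.

Minimum gap ≈ 28.9 m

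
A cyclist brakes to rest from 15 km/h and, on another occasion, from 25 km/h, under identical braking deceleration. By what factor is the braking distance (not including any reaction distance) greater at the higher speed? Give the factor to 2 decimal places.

Factor ≈ 2.78

Braking distance d = v²/(2a), so with a fixed, d ∝ v².
Factor = (25/15)² = 1.6667² = 2.7779.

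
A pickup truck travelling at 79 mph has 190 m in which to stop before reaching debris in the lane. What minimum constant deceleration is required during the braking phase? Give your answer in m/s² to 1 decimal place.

79 mph × 0.44704 = 35.3162 m/s.
v² = 2a·d ⇒ a = v²/(2d) = 35.3162² / (2 × 190.000) = 1247.234 / 380.000 = 3.2822 m/s².

Required deceleration ≈ 3.3 m/s²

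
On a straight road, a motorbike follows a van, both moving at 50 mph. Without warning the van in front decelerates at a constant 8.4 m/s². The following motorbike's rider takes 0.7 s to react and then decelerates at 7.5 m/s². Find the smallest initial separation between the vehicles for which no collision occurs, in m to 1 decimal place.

Minimum gap ≈ 19.2 m

50 mph × 0.44704 = 22.3520 m/s.
Leader travels v²/(2a_L) = 499.612 / 16.800 = 29.739 m before stopping.
Follower covers v·t_r = 22.3520 × 0.7 = 15.646 m while reacting, then v²/(2a_F) = 499.612 / 15.000 = 33.307 m while braking, for a total of 15.646 + 33.307 = 48.953 m.
Since a_F ≤ a_L and the follower starts braking later, the follower is never slower than the leader, so the closest approach is when both have stopped.
Minimum gap = 48.953 − 29.739 = 19.214 m.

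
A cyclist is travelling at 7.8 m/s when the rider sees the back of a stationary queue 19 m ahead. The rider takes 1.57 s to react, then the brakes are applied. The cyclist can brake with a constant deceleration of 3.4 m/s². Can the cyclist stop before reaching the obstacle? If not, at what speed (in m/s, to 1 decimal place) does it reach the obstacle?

Reaction distance = 7.8000 × 1.57 = 12.246 m.
Braking distance needed to stop: v²/(2a) = 60.840 / 6.800 = 8.947 m, so total needed = 12.246 + 8.947 = 21.193 m > 19 m — it cannot stop.
Distance remaining when braking begins: 19 − 12.246 = 6.754 m.
v² = v₀² − 2a·d = 60.840 − 2 × 3.400 × 6.754 = 14.913 m²/s².
v = √14.913 = 3.862 m/s.

No — it strikes the obstacle at 3.9 m/s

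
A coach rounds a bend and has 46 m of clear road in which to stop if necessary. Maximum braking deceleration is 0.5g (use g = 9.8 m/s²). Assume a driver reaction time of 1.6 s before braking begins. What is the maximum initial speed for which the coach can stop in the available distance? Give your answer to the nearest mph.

a = 0.5 × 9.8 = 4.900 m/s².
Stopping distance: v·t_r + v²/(2a) = 46 with t_r = 1.6 s and a = 4.900 m/s².
So v² + 15.680 v − 450.80 = 0.
Positive root: v = −a·t_r + √((a·t_r)² + 2a·d) = −7.840 + √(61.466 + 450.80) = 14.7933 m/s.
14.7933 m/s ÷ 0.44704 = 33.092 mph.

Maximum speed ≈ 33 mph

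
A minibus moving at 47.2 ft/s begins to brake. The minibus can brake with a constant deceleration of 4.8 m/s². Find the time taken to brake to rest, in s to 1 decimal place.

Braking time ≈ 3.0 s

47.2 ft/s × 0.3048 = 14.3866 m/s.
Braking time = v/a = 14.3866 / 4.800 = 2.997 s.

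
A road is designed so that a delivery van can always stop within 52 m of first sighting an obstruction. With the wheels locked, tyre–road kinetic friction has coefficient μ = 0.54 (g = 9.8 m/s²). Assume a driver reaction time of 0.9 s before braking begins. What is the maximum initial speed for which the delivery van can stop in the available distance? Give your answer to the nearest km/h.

Maximum speed ≈ 69 km/h

a = μg = 0.54 × 9.8 = 5.292 m/s².
Stopping distance: v·t_r + v²/(2a) = 52 with t_r = 0.9 s and a = 5.292 m/s².
So v² + 9.526 v − 550.37 = 0.
Positive root: v = −a·t_r + √((a·t_r)² + 2a·d) = −4.763 + √(22.686 + 550.37) = 19.1756 m/s.
19.1756 m/s × 3.6 = 69.032 km/h.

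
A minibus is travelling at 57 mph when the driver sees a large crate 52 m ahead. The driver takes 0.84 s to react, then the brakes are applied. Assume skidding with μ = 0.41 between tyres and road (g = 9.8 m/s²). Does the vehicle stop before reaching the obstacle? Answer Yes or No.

57 mph × 0.44704 = 25.4813 m/s.
a = μg = 0.41 × 9.8 = 4.018 m/s².
Reaction distance = 25.4813 × 0.84 = 21.404 m.
Braking distance = v²/(2a) = 649.297 / 8.036 = 80.799 m.
Total stopping distance = 21.404 + 80.799 = 102.203 m, vs 52 m available — it cannot stop in time and overshoots by 102.203 − 52 = 50.203 m.

No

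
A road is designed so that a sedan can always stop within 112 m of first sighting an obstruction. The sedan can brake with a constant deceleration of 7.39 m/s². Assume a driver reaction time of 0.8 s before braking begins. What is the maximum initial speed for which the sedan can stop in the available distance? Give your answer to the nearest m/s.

Stopping distance: v·t_r + v²/(2a) = 112 with t_r = 0.8 s and a = 7.390 m/s².
So v² + 11.824 v − 1655.36 = 0.
Positive root: v = −a·t_r + √((a·t_r)² + 2a·d) = −5.912 + √(34.952 + 1655.36) = 35.2014 m/s.

Maximum speed ≈ 35 m/s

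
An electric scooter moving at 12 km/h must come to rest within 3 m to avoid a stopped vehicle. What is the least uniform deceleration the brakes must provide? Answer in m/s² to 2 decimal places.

12 km/h ÷ 3.6 = 3.3333 m/s.
v² = 2a·d ⇒ a = v²/(2d) = 3.3333² / (2 × 3.000) = 11.111 / 6.000 = 1.8518 m/s².

Required deceleration ≈ 1.85 m/s²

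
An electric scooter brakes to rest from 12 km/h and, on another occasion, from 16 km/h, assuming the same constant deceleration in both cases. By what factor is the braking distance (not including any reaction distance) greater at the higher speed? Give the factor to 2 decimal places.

Braking distance d = v²/(2a), so with a fixed, d ∝ v².
Factor = (16/12)² = 1.3333² = 1.7777.

Factor ≈ 1.78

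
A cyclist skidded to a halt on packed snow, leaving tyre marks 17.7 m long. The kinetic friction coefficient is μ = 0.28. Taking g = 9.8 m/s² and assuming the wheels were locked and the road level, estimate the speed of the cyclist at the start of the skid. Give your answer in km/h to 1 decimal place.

Deceleration a = μg = 0.28 × 9.8 = 2.744 m/s².
v = √(2a·d) = √(2 × 2.744 × 17.7) = √97.138 = 9.8559 m/s.
= 9.8559 × 3.6 = 35.481 km/h.

Initial speed ≈ 35.5 km/h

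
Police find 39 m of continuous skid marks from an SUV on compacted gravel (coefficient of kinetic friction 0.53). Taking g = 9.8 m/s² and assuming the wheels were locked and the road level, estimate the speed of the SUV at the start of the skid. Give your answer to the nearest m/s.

Initial speed ≈ 20 m/s

Deceleration a = μg = 0.53 × 9.8 = 5.194 m/s².
v = √(2a·d) = √(2 × 5.194 × 39) = √405.132 = 20.1279 m/s.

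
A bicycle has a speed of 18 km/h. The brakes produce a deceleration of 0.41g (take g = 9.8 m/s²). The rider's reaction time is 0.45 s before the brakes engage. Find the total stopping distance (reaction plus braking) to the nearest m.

Total stopping distance ≈ 5 m

18 km/h ÷ 3.6 = 5.0000 m/s.
a = 0.41 × 9.8 = 4.018 m/s².
Reaction distance = v·t_r = 5.0000 × 0.45 = 2.250 m.
Braking distance = v²/(2a) = 5.0000² / (2 × 4.018) = 25.000 / 8.036 = 3.111 m.
Total = 2.250 + 3.111 = 5.361 m.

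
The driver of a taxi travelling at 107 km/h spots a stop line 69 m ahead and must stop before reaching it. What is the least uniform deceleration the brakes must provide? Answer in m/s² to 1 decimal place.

107 km/h ÷ 3.6 = 29.7222 m/s.
v² = 2a·d ⇒ a = v²/(2d) = 29.7222² / (2 × 69.000) = 883.409 / 138.000 = 6.4015 m/s².

Required deceleration ≈ 6.4 m/s²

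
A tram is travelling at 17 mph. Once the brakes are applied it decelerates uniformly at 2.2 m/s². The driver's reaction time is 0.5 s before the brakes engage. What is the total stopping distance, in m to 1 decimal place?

Total stopping distance ≈ 16.9 m

17 mph × 0.44704 = 7.5997 m/s.
Reaction distance = v·t_r = 7.5997 × 0.5 = 3.800 m.
Braking distance = v²/(2a) = 7.5997² / (2 × 2.200) = 57.755 / 4.400 = 13.126 m.
Total = 3.800 + 13.126 = 16.926 m.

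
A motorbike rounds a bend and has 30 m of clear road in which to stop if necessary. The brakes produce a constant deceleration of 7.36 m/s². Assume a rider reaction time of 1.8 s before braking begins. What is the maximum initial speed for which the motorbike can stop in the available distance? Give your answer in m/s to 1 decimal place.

Maximum speed ≈ 11.6 m/s

Stopping distance: v·t_r + v²/(2a) = 30 with t_r = 1.8 s and a = 7.360 m/s².
So v² + 26.496 v − 441.60 = 0.
Positive root: v = −a·t_r + √((a·t_r)² + 2a·d) = −13.248 + √(175.510 + 441.60) = 11.5937 m/s.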